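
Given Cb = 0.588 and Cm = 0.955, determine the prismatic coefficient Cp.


Formula: Cp = Cb / Cm
Substituting: Cp = 0.588 / 0.955
Result: Cp ≈ 0.61571 (5 s.f.)

0.61571


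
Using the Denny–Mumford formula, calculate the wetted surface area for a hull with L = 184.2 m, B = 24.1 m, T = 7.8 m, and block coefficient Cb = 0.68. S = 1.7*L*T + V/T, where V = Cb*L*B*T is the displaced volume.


Formula: S = 1.7*L*T + V/T with V = Cb*L*B*T, i.e. S = L * (1.7*T + Cb*B)
Step 1 — 1.7*T = 1.7 * 7.8 = 13.26 m
Step 2 — Cb*B = 0.68 * 24.1 = 16.388 m
Step 3 — 1.7*T + Cb*B = 13.26 + 16.388 = 29.648 m
Step 4 — S = 184.2 * 29.648 ≈ 5461.2 m^2 (5 s.f.)

5461.2 m^2


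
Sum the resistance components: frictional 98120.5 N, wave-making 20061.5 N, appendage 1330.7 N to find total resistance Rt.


Formula: Rt = Rf + Rw + Ra
Substituting: Rt = 98120.5 + 20061.5 + 1330.7
Result: Rt = 119512.7 N

119512.7 N


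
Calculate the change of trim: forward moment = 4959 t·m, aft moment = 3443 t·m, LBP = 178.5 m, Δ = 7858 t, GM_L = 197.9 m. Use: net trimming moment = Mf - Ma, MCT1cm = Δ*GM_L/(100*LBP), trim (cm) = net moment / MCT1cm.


Formula: net trimming moment = Mf - Ma; MCT1cm = Δ*GM_L/(100*LBP); trim = net moment / MCT1cm
Step 1 — net trimming moment = 4959 - 3443 = 1516 t·m
Step 2 — MCT1cm = 7858 * 197.9 / (100 * 178.5) = 87.1203 t·m/cm
Step 3 — trim = 1516 / 87.1203 ≈ 17.401 cm (5 s.f.)

17.401 cm


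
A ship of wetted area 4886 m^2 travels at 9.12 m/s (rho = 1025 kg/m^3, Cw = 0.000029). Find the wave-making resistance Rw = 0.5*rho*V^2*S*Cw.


Formula: Rw = 0.5 * rho * V^2 * S * Cw
Step 1 — V^2 = 9.12^2 = 83.1744
Step 2 — 0.5 * rho * V^2 = 0.5 * 1025 * 83.1744 = 42626.88
Step 3 — Rw = 42626.88 * 4886 * 0.000029 ≈ 6040.0 N (5 s.f.)

6040.0 N


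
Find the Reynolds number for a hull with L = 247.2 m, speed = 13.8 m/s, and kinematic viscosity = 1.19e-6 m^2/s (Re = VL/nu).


Formula: Re = V * L / nu
Step 1 — V * L = 13.8 * 247.2 = 3411.36 m^2/s
Step 2 — Re = 3411.36 / 1.19e-6 = 2.87e+09

2.87e+09


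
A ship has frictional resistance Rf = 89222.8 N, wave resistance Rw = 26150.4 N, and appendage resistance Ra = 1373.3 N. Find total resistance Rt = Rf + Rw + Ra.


Formula: Rt = Rf + Rw + Ra
Substituting: Rt = 89222.8 + 26150.4 + 1373.3
Result: Rt = 116746.5 N

116746.5 N


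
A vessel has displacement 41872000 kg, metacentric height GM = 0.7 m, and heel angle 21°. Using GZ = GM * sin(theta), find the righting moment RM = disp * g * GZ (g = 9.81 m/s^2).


Formula: GZ = GM * sin(theta); RM = disp * g * GZ
Step 1 — GZ = 0.7 * sin(21°) = 0.7 * 0.358368 = 0.250858 m
Step 2 — RM = 41872000 * 9.81 * 0.250858 ≈ 103040000 N·m (5 s.f.)

103040000 N·m


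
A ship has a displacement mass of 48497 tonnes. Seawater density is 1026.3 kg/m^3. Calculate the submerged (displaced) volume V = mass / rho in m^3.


Formula: V = mass / rho
Step 1 — convert tonnes to kg: 48497 t * 1000 = 48497000 kg
Step 2 — V = 48497000 / 1026.3 ≈ 47254 m^3 (5 s.f.)

47254 m^3


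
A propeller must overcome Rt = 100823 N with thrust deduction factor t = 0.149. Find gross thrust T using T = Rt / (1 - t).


Formula: T = Rt / (1 - t)
Step 1 — (1 - t) = 1 - 0.149 = 0.851
Step 2 — T = 100823 / 0.851 ≈ 118480 N (5 s.f.)

118480 N


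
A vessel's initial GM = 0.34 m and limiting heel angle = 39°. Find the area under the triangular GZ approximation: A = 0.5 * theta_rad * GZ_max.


Formula: GZ_max = GM * sin(theta); Area = 0.5 * theta_rad * GZ_max
Step 1 — GZ_max = 0.34 * sin(39°) = 0.34 * 0.62932 = 0.213969 m
Step 2 — theta_rad = 39 * pi/180 = 0.680678 rad
Step 3 — Area = 0.5 * 0.680678 * 0.213969 ≈ 0.072822 m·rad (5 s.f.)

0.072822 m·rad


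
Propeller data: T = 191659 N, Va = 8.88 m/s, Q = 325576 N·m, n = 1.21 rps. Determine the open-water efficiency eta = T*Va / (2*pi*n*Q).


Formula: eta = T * Va / (2 * pi * n * Q)
Step 1 — numerator = T * Va = 191659 * 8.88 = 1701931.92
Step 2 — 2 * pi * n = 2 * pi * 1.21 = 7.602654
Step 3 — denominator = 7.602654 * 325576 = 2475241.68
Step 4 — eta = 1701931.92 / 2475241.68 ≈ 0.68758 (5 s.f.)

0.68758


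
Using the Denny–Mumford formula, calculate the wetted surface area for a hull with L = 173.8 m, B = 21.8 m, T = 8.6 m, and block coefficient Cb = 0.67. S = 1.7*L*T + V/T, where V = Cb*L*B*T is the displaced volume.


Formula: S = 1.7*L*T + V/T with V = Cb*L*B*T, i.e. S = L * (1.7*T + Cb*B)
Step 1 — 1.7*T = 1.7 * 8.6 = 14.62 m
Step 2 — Cb*B = 0.67 * 21.8 = 14.606 m
Step 3 — 1.7*T + Cb*B = 14.62 + 14.606 = 29.226 m
Step 4 — S = 173.8 * 29.226 ≈ 5079.5 m^2 (5 s.f.)

5079.5 m^2


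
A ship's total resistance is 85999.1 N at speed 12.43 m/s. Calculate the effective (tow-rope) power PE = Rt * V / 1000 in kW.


Formula: PE = Rt * V / 1000 (kW)
Step 1 — PE (W) = 85999.1 * 12.43 = 1068968.813 W
Step 2 — PE (kW) = 1068968.813 / 1000 ≈ 1069.0 kW (5 s.f.)

1069.0 kW


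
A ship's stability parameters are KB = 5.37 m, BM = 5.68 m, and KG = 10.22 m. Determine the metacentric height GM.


Formula: GM = KB + BM - KG
Step 1 — KM = KB + BM = 5.37 + 5.68 = 11.05 m
Step 2 — GM = KM - KG = 11.05 - 10.22 = 0.83 m

0.83 m


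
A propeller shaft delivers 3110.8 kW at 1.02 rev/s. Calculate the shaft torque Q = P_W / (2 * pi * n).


Formula: Q = P_W / (2 * pi * n)
Step 1 — P_W = 3110.8 kW * 1000 = 3110800.0 W
Step 2 — 2 * pi * n = 2 * pi * 1.02 = 6.408849
Step 3 — Q = 3110800.0 / 6.408849 ≈ 485390 N·m (5 s.f.)

485390 N·m


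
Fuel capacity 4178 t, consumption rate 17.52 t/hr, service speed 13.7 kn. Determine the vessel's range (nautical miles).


Formula: endurance = fuel / rate; range = endurance * speed
Step 1 — endurance = 4178 / 17.52 = 238.4703 hours
Step 2 — range = 238.4703 * 13.7 ≈ 3267.0 nautical miles (5 s.f.)

3267.0 NM


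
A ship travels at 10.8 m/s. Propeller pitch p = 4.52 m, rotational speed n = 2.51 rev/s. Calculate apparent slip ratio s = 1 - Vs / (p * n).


Formula: s = 1 - Vs / (p * n)
Step 1 — p * n = 4.52 * 2.51 = 11.3452
Step 2 — Vs / (p*n) = 10.8 / 11.3452 = 0.951944 (6 d.p.)
Step 3 — s = 1 - 0.951944 = 0.048056

0.048056


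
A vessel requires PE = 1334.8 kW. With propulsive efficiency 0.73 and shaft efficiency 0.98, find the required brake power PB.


Formula: PB = PE / (eta_D * eta_S)
Step 1 — combined efficiency = eta_D * eta_S = 0.73 * 0.98 = 0.7154
Step 2 — PB = 1334.8 / 0.7154 ≈ 1865.8 kW (5 s.f.)

1865.8 kW


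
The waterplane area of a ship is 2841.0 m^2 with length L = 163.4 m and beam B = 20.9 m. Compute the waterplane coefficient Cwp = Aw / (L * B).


Formula: Cwp = Aw / (L * B)
Step 1 — L * B = 163.4 * 20.9 = 3415.06 m^2
Step 2 — Cwp = 2841.0 / 3415.06 ≈ 0.83190 (5 s.f.)

0.83190


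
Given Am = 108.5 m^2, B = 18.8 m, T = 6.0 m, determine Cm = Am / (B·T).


Formula: Cm = Am / (B * T)
Step 1 — B * T = 18.8 * 6.0 = 112.8 m^2
Step 2 — Cm = 108.5 / 112.8 ≈ 0.96188 (5 s.f.)

0.96188


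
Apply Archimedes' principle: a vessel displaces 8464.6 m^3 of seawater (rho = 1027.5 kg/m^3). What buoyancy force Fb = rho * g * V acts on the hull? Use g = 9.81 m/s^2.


Formula: Fb = rho * g * V
Substituting: Fb = 1027.5 * 9.81 * 8464.6
Intermediate: 1027.5 * 9.81 = 10079.775
Result: Fb = 10079.775 * 8464.6 ≈ 85321000 N (5 s.f.)

85321000 N


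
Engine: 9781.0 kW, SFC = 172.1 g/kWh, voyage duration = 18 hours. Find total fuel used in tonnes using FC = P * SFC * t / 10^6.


Formula: FC (tonnes) = P * SFC * t / 1,000,000
Step 1 — P * SFC * t = 9781.0 * 172.1 * 18 = 30299581.8 g
Step 2 — FC (tonnes) = 30299581.8 / 1,000,000 ≈ 30.300 tonnes (5 s.f.)

30.300 tonnes


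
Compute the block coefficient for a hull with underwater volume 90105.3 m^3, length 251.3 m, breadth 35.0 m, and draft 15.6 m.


Formula: Cb = V / (L * B * T)
Step 1 — L * B * T = 251.3 * 35.0 * 15.6 = 137209.8 m^3
Step 2 — Cb = 90105.3 / 137209.8 ≈ 0.65670 (5 s.f.)

0.65670


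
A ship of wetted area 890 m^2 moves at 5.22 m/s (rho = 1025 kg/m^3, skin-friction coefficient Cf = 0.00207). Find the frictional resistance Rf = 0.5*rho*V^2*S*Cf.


Formula: Rf = 0.5 * rho * V^2 * S * Cf
Step 1 — V^2 = 5.22^2 = 27.2484
Step 2 — 0.5 * rho * V^2 = 0.5 * 1025 * 27.2484 = 13964.805
Step 3 — Rf = 13964.805 * 890 * 0.00207 ≈ 25727 N (5 s.f.)

25727 N


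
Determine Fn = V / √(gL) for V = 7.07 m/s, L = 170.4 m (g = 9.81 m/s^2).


Formula: Fn = V / sqrt(g * L)
Step 1 — g * L = 9.81 * 170.4 = 1671.624
Step 2 — sqrt(g * L) = sqrt(1671.624) = 40.885499
Step 3 — Fn = 7.07 / 40.885499 ≈ 0.17292 (5 s.f.)

0.17292


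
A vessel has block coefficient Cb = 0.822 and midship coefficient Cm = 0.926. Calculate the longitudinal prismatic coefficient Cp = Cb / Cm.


Formula: Cp = Cb / Cm
Substituting: Cp = 0.822 / 0.926
Result: Cp ≈ 0.88769 (5 s.f.)

0.88769


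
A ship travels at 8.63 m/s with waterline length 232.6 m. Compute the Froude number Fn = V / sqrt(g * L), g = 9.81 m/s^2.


Formula: Fn = V / sqrt(g * L)
Step 1 — g * L = 9.81 * 232.6 = 2281.806
Step 2 — sqrt(g * L) = sqrt(2281.806) = 47.768253
Step 3 — Fn = 8.63 / 47.768253 ≈ 0.18066 (5 s.f.)

0.18066


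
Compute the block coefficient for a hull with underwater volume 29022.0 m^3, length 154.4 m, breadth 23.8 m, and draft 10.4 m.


Formula: Cb = V / (L * B * T)
Step 1 — L * B * T = 154.4 * 23.8 * 10.4 = 38217.088 m^3
Step 2 — Cb = 29022.0 / 38217.088 ≈ 0.75940 (5 s.f.)

0.75940


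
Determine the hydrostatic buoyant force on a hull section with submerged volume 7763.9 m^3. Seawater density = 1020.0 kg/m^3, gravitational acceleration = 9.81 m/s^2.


Formula: Fb = rho * g * V
Substituting: Fb = 1020.0 * 9.81 * 7763.9
Intermediate: 1020.0 * 9.81 = 10006.2
Result: Fb = 10006.2 * 7763.9 ≈ 77687000 N (5 s.f.)

77687000 N


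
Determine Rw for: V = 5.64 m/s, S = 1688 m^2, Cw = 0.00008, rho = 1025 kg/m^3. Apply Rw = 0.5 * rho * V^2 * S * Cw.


Formula: Rw = 0.5 * rho * V^2 * S * Cw
Step 1 — V^2 = 5.64^2 = 31.8096
Step 2 — 0.5 * rho * V^2 = 0.5 * 1025 * 31.8096 = 16302.42
Step 3 — Rw = 16302.42 * 1688 * 0.00008 ≈ 2201.5 N (5 s.f.)

2201.5 N


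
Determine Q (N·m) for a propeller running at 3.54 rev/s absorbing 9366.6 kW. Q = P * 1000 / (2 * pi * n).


Formula: Q = P_W / (2 * pi * n)
Step 1 — P_W = 9366.6 kW * 1000 = 9366600.0 W
Step 2 — 2 * pi * n = 2 * pi * 3.54 = 22.242476
Step 3 — Q = 9366600.0 / 22.242476 ≈ 421110 N·m (5 s.f.)

421110 N·m


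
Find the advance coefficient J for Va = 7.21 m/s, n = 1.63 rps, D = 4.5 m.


Formula: J = Va / (n * D)
Step 1 — n * D = 1.63 * 4.5 = 7.335
Step 2 — J = 7.21 / 7.335 ≈ 0.98296 (5 s.f.)

0.98296


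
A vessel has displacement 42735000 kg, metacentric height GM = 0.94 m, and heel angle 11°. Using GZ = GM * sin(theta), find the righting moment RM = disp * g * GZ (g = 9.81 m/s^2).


Formula: GZ = GM * sin(theta); RM = disp * g * GZ
Step 1 — GZ = 0.94 * sin(11°) = 0.94 * 0.190809 = 0.17936 m
Step 2 — RM = 42735000 * 9.81 * 0.17936 ≈ 75193000 N·m (5 s.f.)

75193000 N·m


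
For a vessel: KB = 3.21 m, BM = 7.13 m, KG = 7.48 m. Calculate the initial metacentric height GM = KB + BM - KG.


Formula: GM = KB + BM - KG
Step 1 — KM = KB + BM = 3.21 + 7.13 = 10.34 m
Step 2 — GM = KM - KG = 10.34 - 7.48 = 2.86 m

2.86 m


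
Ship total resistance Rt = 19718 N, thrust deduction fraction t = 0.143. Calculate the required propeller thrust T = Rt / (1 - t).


Formula: T = Rt / (1 - t)
Step 1 — (1 - t) = 1 - 0.143 = 0.857
Step 2 — T = 19718 / 0.857 ≈ 23008 N (5 s.f.)

23008 N


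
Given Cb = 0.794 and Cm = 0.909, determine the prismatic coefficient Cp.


Formula: Cp = Cb / Cm
Substituting: Cp = 0.794 / 0.909
Result: Cp ≈ 0.87349 (5 s.f.)

0.87349


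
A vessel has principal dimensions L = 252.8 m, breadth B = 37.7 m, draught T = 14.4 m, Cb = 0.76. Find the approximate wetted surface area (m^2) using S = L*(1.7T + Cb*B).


Formula: S = 1.7*L*T + V/T with V = Cb*L*B*T, i.e. S = L * (1.7*T + Cb*B)
Step 1 — 1.7*T = 1.7 * 14.4 = 24.48 m
Step 2 — Cb*B = 0.76 * 37.7 = 28.652 m
Step 3 — 1.7*T + Cb*B = 24.48 + 28.652 = 53.132 m
Step 4 — S = 252.8 * 53.132 ≈ 13432 m^2 (5 s.f.)

13432 m^2


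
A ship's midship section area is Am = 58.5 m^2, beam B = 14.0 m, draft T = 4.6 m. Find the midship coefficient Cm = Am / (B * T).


Formula: Cm = Am / (B * T)
Step 1 — B * T = 14.0 * 4.6 = 64.4 m^2
Step 2 — Cm = 58.5 / 64.4 ≈ 0.90839 (5 s.f.)

0.90839


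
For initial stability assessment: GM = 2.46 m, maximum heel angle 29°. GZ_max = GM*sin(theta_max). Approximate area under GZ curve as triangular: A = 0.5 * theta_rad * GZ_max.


Formula: GZ_max = GM * sin(theta); Area = 0.5 * theta_rad * GZ_max
Step 1 — GZ_max = 2.46 * sin(29°) = 2.46 * 0.48481 = 1.192633 m
Step 2 — theta_rad = 29 * pi/180 = 0.506145 rad
Step 3 — Area = 0.5 * 0.506145 * 1.192633 ≈ 0.30182 m·rad (5 s.f.)

0.30182 m·rad


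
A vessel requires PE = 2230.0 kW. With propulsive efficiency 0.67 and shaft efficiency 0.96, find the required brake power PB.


Formula: PB = PE / (eta_D * eta_S)
Step 1 — combined efficiency = eta_D * eta_S = 0.67 * 0.96 = 0.6432
Step 2 — PB = 2230.0 / 0.6432 ≈ 3467.0 kW (5 s.f.)

3467.0 kW


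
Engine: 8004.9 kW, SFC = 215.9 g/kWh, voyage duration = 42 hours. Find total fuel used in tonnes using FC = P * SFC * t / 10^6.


Formula: FC (tonnes) = P * SFC * t / 1,000,000
Step 1 — P * SFC * t = 8004.9 * 215.9 * 42 = 72586832.22 g
Step 2 — FC (tonnes) = 72586832.22 / 1,000,000 ≈ 72.587 tonnes (5 s.f.)

72.587 tonnes


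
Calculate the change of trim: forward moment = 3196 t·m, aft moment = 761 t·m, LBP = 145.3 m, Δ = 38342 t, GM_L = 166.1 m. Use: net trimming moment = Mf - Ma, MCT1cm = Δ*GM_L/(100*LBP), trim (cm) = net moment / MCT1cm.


Formula: net trimming moment = Mf - Ma; MCT1cm = Δ*GM_L/(100*LBP); trim = net moment / MCT1cm
Step 1 — net trimming moment = 3196 - 761 = 2435 t·m
Step 2 — MCT1cm = 38342 * 166.1 / (100 * 145.3) = 438.3074 t·m/cm
Step 3 — trim = 2435 / 438.3074 ≈ 5.5555 cm (5 s.f.)

5.5555 cm


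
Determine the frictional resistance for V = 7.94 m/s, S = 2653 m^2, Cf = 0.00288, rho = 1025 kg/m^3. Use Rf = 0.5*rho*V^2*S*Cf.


Formula: Rf = 0.5 * rho * V^2 * S * Cf
Step 1 — V^2 = 7.94^2 = 63.0436
Step 2 — 0.5 * rho * V^2 = 0.5 * 1025 * 63.0436 = 32309.845
Step 3 — Rf = 32309.845 * 2653 * 0.00288 ≈ 246870 N (5 s.f.)

246870 N


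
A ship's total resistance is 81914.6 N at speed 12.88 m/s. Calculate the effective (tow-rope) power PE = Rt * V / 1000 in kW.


Formula: PE = Rt * V / 1000 (kW)
Step 1 — PE (W) = 81914.6 * 12.88 = 1055060.048 W
Step 2 — PE (kW) = 1055060.048 / 1000 ≈ 1055.1 kW (5 s.f.)

1055.1 kW


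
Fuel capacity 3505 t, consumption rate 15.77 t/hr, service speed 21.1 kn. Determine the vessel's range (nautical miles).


Formula: endurance = fuel / rate; range = endurance * speed
Step 1 — endurance = 3505 / 15.77 = 222.2575 hours
Step 2 — range = 222.2575 * 21.1 ≈ 4689.6 nautical miles (5 s.f.)

4689.6 NM


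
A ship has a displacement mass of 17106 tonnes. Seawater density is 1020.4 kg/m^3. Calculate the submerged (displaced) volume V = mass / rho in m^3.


Formula: V = mass / rho
Step 1 — convert tonnes to kg: 17106 t * 1000 = 17106000 kg
Step 2 — V = 17106000 / 1020.4 ≈ 16764 m^3 (5 s.f.)

16764 m^3


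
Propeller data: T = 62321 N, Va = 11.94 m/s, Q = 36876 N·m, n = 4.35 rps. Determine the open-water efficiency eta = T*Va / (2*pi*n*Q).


Formula: eta = T * Va / (2 * pi * n * Q)
Step 1 — numerator = T * Va = 62321 * 11.94 = 744112.74
Step 2 — 2 * pi * n = 2 * pi * 4.35 = 27.331856
Step 3 — denominator = 27.331856 * 36876 = 1007889.52
Step 4 — eta = 744112.74 / 1007889.52 ≈ 0.73829 (5 s.f.)

0.73829


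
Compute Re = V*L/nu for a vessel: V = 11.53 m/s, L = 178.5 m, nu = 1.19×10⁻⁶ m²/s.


Formula: Re = V * L / nu
Step 1 — V * L = 11.53 * 178.5 = 2058.105 m^2/s
Step 2 — Re = 2058.105 / 1.19e-6 = 1.73e+09

1.73e+09


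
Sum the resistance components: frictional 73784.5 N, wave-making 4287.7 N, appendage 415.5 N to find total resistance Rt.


Formula: Rt = Rf + Rw + Ra
Substituting: Rt = 73784.5 + 4287.7 + 415.5
Result: Rt = 78487.7 N

78487.7 N


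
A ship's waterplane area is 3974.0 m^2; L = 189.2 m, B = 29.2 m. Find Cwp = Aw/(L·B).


Formula: Cwp = Aw / (L * B)
Step 1 — L * B = 189.2 * 29.2 = 5524.64 m^2
Step 2 — Cwp = 3974.0 / 5524.64 ≈ 0.71932 (5 s.f.)

0.71932


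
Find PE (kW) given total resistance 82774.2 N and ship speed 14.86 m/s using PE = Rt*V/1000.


Formula: PE = Rt * V / 1000 (kW)
Step 1 — PE (W) = 82774.2 * 14.86 = 1230024.612 W
Step 2 — PE (kW) = 1230024.612 / 1000 ≈ 1230.0 kW (5 s.f.)

1230.0 kW


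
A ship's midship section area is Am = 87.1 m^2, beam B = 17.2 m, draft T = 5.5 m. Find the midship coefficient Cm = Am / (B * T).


Formula: Cm = Am / (B * T)
Step 1 — B * T = 17.2 * 5.5 = 94.6 m^2
Step 2 — Cm = 87.1 / 94.6 ≈ 0.92072 (5 s.f.)

0.92072


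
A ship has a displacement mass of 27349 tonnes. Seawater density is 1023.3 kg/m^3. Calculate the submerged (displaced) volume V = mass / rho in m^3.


Formula: V = mass / rho
Step 1 — convert tonnes to kg: 27349 t * 1000 = 27349000 kg
Step 2 — V = 27349000 / 1023.3 ≈ 26726 m^3 (5 s.f.)

26726 m^3


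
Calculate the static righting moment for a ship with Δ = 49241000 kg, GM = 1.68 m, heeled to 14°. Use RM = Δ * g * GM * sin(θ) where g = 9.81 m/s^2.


Formula: GZ = GM * sin(theta); RM = disp * g * GZ
Step 1 — GZ = 1.68 * sin(14°) = 1.68 * 0.241922 = 0.406429 m
Step 2 — RM = 49241000 * 9.81 * 0.406429 ≈ 196330000 N·m (5 s.f.)

196330000 N·m


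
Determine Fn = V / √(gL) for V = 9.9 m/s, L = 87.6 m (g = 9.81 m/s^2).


Formula: Fn = V / sqrt(g * L)
Step 1 — g * L = 9.81 * 87.6 = 859.356
Step 2 — sqrt(g * L) = sqrt(859.356) = 29.314774
Step 3 — Fn = 9.9 / 29.314774 ≈ 0.33771 (5 s.f.)

0.33771


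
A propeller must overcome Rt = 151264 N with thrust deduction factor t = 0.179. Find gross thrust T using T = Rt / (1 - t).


Formula: T = Rt / (1 - t)
Step 1 — (1 - t) = 1 - 0.179 = 0.821
Step 2 — T = 151264 / 0.821 ≈ 184240 N (5 s.f.)

184240 N


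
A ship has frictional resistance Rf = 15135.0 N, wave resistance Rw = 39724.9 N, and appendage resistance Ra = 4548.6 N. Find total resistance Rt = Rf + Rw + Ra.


Formula: Rt = Rf + Rw + Ra
Substituting: Rt = 15135.0 + 39724.9 + 4548.6
Result: Rt = 59408.5 N

59408.5 N


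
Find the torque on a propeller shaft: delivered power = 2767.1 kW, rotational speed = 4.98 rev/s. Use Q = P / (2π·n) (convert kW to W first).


Formula: Q = P_W / (2 * pi * n)
Step 1 — P_W = 2767.1 kW * 1000 = 2767100.0 W
Step 2 — 2 * pi * n = 2 * pi * 4.98 = 31.290263
Step 3 — Q = 2767100.0 / 31.290263 ≈ 88433 N·m (5 s.f.)

88433 N·m


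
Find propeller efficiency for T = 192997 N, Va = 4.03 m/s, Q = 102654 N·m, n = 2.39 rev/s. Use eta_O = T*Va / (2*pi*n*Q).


Formula: eta = T * Va / (2 * pi * n * Q)
Step 1 — numerator = T * Va = 192997 * 4.03 = 777777.91
Step 2 — 2 * pi * n = 2 * pi * 2.39 = 15.016813
Step 3 — denominator = 15.016813 * 102654 = 1541535.92
Step 4 — eta = 777777.91 / 1541535.92 ≈ 0.50455 (5 s.f.)

0.50455


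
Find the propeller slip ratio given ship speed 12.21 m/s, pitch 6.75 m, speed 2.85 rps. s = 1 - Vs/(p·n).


Formula: s = 1 - Vs / (p * n)
Step 1 — p * n = 6.75 * 2.85 = 19.2375
Step 2 — Vs / (p*n) = 12.21 / 19.2375 = 0.634698 (6 d.p.)
Step 3 — s = 1 - 0.634698 = 0.365302

0.365302


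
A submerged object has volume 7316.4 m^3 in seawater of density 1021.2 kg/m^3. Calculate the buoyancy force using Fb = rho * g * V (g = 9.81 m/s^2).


Formula: Fb = rho * g * V
Substituting: Fb = 1021.2 * 9.81 * 7316.4
Intermediate: 1021.2 * 9.81 = 10017.972
Result: Fb = 10017.972 * 7316.4 ≈ 73295000 N (5 s.f.)

73295000 N


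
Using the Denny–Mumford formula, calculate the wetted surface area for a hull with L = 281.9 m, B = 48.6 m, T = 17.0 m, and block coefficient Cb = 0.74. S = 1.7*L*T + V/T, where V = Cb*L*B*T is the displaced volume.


Formula: S = 1.7*L*T + V/T with V = Cb*L*B*T, i.e. S = L * (1.7*T + Cb*B)
Step 1 — 1.7*T = 1.7 * 17.0 = 28.9 m
Step 2 — Cb*B = 0.74 * 48.6 = 35.964 m
Step 3 — 1.7*T + Cb*B = 28.9 + 35.964 = 64.864 m
Step 4 — S = 281.9 * 64.864 ≈ 18285 m^2 (5 s.f.)

18285 m^2


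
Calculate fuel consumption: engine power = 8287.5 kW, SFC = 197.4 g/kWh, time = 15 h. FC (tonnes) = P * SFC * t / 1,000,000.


Formula: FC (tonnes) = P * SFC * t / 1,000,000
Step 1 — P * SFC * t = 8287.5 * 197.4 * 15 = 24539287.5 g
Step 2 — FC (tonnes) = 24539287.5 / 1,000,000 ≈ 24.539 tonnes (5 s.f.)

24.539 tonnes


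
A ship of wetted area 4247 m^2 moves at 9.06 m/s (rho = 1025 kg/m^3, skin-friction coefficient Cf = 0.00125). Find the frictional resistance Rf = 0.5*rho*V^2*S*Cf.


Formula: Rf = 0.5 * rho * V^2 * S * Cf
Step 1 — V^2 = 9.06^2 = 82.0836
Step 2 — 0.5 * rho * V^2 = 0.5 * 1025 * 82.0836 = 42067.845
Step 3 — Rf = 42067.845 * 4247 * 0.00125 ≈ 223330 N (5 s.f.)

223330 N


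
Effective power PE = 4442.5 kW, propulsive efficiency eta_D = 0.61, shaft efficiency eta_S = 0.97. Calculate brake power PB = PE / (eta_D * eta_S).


Formula: PB = PE / (eta_D * eta_S)
Step 1 — combined efficiency = eta_D * eta_S = 0.61 * 0.97 = 0.5917
Step 2 — PB = 4442.5 / 0.5917 ≈ 7508.0 kW (5 s.f.)

7508.0 kW


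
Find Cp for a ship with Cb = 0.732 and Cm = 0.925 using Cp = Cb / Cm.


Formula: Cp = Cb / Cm
Substituting: Cp = 0.732 / 0.925
Result: Cp ≈ 0.79135 (5 s.f.)

0.79135


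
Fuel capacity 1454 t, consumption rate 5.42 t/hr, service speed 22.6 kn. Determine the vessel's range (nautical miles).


Formula: endurance = fuel / rate; range = endurance * speed
Step 1 — endurance = 1454 / 5.42 = 268.2657 hours
Step 2 — range = 268.2657 * 22.6 ≈ 6062.8 nautical miles (5 s.f.)

6062.8 NM


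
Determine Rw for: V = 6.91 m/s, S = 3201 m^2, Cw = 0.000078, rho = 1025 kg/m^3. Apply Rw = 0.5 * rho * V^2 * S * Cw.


Formula: Rw = 0.5 * rho * V^2 * S * Cw
Step 1 — V^2 = 6.91^2 = 47.7481
Step 2 — 0.5 * rho * V^2 = 0.5 * 1025 * 47.7481 = 24470.90125
Step 3 — Rw = 24470.90125 * 3201 * 0.000078 ≈ 6109.8 N (5 s.f.)

6109.8 N


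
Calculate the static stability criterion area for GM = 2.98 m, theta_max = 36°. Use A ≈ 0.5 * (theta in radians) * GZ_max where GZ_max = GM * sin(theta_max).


Formula: GZ_max = GM * sin(theta); Area = 0.5 * theta_rad * GZ_max
Step 1 — GZ_max = 2.98 * sin(36°) = 2.98 * 0.587785 = 1.751599 m
Step 2 — theta_rad = 36 * pi/180 = 0.628319 rad
Step 3 — Area = 0.5 * 0.628319 * 1.751599 ≈ 0.55028 m·rad (5 s.f.)

0.55028 m·rad


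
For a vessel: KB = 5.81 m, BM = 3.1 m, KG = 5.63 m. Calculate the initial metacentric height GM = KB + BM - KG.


Formula: GM = KB + BM - KG
Step 1 — KM = KB + BM = 5.81 + 3.1 = 8.91 m
Step 2 — GM = KM - KG = 8.91 - 5.63 = 3.28 m

3.28 m


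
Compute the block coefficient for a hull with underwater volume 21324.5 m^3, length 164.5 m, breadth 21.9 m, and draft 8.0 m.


Formula: Cb = V / (L * B * T)
Step 1 — L * B * T = 164.5 * 21.9 * 8.0 = 28820.4 m^3
Step 2 — Cb = 21324.5 / 28820.4 ≈ 0.73991 (5 s.f.)

0.73991


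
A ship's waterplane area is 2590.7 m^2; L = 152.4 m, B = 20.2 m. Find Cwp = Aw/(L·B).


Formula: Cwp = Aw / (L * B)
Step 1 — L * B = 152.4 * 20.2 = 3078.48 m^2
Step 2 — Cwp = 2590.7 / 3078.48 ≈ 0.84155 (5 s.f.)

0.84155


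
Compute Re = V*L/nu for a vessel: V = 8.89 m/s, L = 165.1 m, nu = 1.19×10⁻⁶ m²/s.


Formula: Re = V * L / nu
Step 1 — V * L = 8.89 * 165.1 = 1467.739 m^2/s
Step 2 — Re = 1467.739 / 1.19e-6 = 1.23e+09

1.23e+09


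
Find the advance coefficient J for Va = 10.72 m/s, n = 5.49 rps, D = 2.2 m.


Formula: J = Va / (n * D)
Step 1 — n * D = 5.49 * 2.2 = 12.078
Step 2 — J = 10.72 / 12.078 ≈ 0.88756 (5 s.f.)

0.88756


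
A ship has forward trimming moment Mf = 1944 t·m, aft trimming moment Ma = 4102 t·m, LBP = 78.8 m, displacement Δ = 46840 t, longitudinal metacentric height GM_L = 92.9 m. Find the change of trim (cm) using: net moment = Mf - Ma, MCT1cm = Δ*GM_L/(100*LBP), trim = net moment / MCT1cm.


Formula: net trimming moment = Mf - Ma; MCT1cm = Δ*GM_L/(100*LBP); trim = net moment / MCT1cm
Step 1 — net trimming moment = 1944 - 4102 = -2158 t·m
Step 2 — MCT1cm = 46840 * 92.9 / (100 * 78.8) = 552.2127 t·m/cm
Step 3 — trim = -2158 / 552.2127 ≈ -3.9079 cm (5 s.f.)

-3.9079 cm


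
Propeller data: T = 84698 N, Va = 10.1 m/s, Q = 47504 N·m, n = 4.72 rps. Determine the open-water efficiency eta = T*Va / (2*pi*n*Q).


Formula: eta = T * Va / (2 * pi * n * Q)
Step 1 — numerator = T * Va = 84698 * 10.1 = 855449.8
Step 2 — 2 * pi * n = 2 * pi * 4.72 = 29.656635
Step 3 — denominator = 29.656635 * 47504 = 1408808.79
Step 4 — eta = 855449.8 / 1408808.79 ≈ 0.60721 (5 s.f.)

0.60721


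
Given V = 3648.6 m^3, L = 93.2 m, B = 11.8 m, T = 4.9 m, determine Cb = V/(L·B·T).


Formula: Cb = V / (L * B * T)
Step 1 — L * B * T = 93.2 * 11.8 * 4.9 = 5388.824 m^3
Step 2 — Cb = 3648.6 / 5388.824 ≈ 0.67707 (5 s.f.)

0.67707


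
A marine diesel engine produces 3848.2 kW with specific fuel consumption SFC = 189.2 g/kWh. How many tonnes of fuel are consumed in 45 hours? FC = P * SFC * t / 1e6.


Formula: FC (tonnes) = P * SFC * t / 1,000,000
Step 1 — P * SFC * t = 3848.2 * 189.2 * 45 = 32763574.8 g
Step 2 — FC (tonnes) = 32763574.8 / 1,000,000 ≈ 32.764 tonnes (5 s.f.)

32.764 tonnes


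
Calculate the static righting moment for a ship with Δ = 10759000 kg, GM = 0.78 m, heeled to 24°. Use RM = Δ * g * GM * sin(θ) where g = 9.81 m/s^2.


Formula: GZ = GM * sin(theta); RM = disp * g * GZ
Step 1 — GZ = 0.78 * sin(24°) = 0.78 * 0.406737 = 0.317255 m
Step 2 — RM = 10759000 * 9.81 * 0.317255 ≈ 33485000 N·m (5 s.f.)

33485000 N·m


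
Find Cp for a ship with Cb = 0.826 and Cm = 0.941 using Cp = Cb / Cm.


Formula: Cp = Cb / Cm
Substituting: Cp = 0.826 / 0.941
Result: Cp ≈ 0.87779 (5 s.f.)

0.87779


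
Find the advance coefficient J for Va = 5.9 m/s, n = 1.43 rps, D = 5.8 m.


Formula: J = Va / (n * D)
Step 1 — n * D = 1.43 * 5.8 = 8.294
Step 2 — J = 5.9 / 8.294 ≈ 0.71136 (5 s.f.)

0.71136


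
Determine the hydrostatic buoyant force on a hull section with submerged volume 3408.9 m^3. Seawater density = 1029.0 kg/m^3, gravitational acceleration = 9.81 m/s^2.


Formula: Fb = rho * g * V
Substituting: Fb = 1029.0 * 9.81 * 3408.9
Intermediate: 1029.0 * 9.81 = 10094.49
Result: Fb = 10094.49 * 3408.9 ≈ 34411000 N (5 s.f.)

34411000 N


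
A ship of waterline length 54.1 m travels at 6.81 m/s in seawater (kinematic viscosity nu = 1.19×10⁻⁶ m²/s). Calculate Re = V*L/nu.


Formula: Re = V * L / nu
Step 1 — V * L = 6.81 * 54.1 = 368.421 m^2/s
Step 2 — Re = 368.421 / 1.19e-6 = 3.10e+08

3.10e+08


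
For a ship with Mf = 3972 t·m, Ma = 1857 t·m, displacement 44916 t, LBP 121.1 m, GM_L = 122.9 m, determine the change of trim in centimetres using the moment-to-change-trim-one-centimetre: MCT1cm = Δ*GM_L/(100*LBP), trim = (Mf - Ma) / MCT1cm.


Formula: net trimming moment = Mf - Ma; MCT1cm = Δ*GM_L/(100*LBP); trim = net moment / MCT1cm
Step 1 — net trimming moment = 3972 - 1857 = 2115 t·m
Step 2 — MCT1cm = 44916 * 122.9 / (100 * 121.1) = 455.8362 t·m/cm
Step 3 — trim = 2115 / 455.8362 ≈ 4.6398 cm (5 s.f.)

4.6398 cm


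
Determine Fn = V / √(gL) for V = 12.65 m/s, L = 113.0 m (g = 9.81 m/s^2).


Formula: Fn = V / sqrt(g * L)
Step 1 — g * L = 9.81 * 113.0 = 1108.53
Step 2 — sqrt(g * L) = sqrt(1108.53) = 33.294594
Step 3 — Fn = 12.65 / 33.294594 ≈ 0.37994 (5 s.f.)

0.37994


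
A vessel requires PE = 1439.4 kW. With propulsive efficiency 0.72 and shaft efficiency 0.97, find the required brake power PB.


Formula: PB = PE / (eta_D * eta_S)
Step 1 — combined efficiency = eta_D * eta_S = 0.72 * 0.97 = 0.6984
Step 2 — PB = 1439.4 / 0.6984 ≈ 2061.0 kW (5 s.f.)

2061.0 kW


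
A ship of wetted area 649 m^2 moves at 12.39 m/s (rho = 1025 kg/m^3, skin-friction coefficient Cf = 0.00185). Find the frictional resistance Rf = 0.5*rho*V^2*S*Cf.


Formula: Rf = 0.5 * rho * V^2 * S * Cf
Step 1 — V^2 = 12.39^2 = 153.5121
Step 2 — 0.5 * rho * V^2 = 0.5 * 1025 * 153.5121 = 78674.95125
Step 3 — Rf = 78674.95125 * 649 * 0.00185 ≈ 94461 N (5 s.f.)

94461 N


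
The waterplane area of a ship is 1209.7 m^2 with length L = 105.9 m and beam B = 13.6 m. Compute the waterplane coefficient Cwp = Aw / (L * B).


Formula: Cwp = Aw / (L * B)
Step 1 — L * B = 105.9 * 13.6 = 1440.24 m^2
Step 2 — Cwp = 1209.7 / 1440.24 ≈ 0.83993 (5 s.f.)

0.83993


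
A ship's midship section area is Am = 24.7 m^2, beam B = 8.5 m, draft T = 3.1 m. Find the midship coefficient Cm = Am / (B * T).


Formula: Cm = Am / (B * T)
Step 1 — B * T = 8.5 * 3.1 = 26.35 m^2
Step 2 — Cm = 24.7 / 26.35 ≈ 0.93738 (5 s.f.)

0.93738


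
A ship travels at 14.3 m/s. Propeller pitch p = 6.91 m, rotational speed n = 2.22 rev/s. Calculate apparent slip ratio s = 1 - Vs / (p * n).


Formula: s = 1 - Vs / (p * n)
Step 1 — p * n = 6.91 * 2.22 = 15.3402
Step 2 — Vs / (p*n) = 14.3 / 15.3402 = 0.932191 (6 d.p.)
Step 3 — s = 1 - 0.932191 = 0.067809

0.067809


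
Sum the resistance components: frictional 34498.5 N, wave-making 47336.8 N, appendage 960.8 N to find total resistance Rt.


Formula: Rt = Rf + Rw + Ra
Substituting: Rt = 34498.5 + 47336.8 + 960.8
Result: Rt = 82796.1 N

82796.1 N


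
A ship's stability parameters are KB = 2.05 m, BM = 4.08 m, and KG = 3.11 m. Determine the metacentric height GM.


Formula: GM = KB + BM - KG
Step 1 — KM = KB + BM = 2.05 + 4.08 = 6.13 m
Step 2 — GM = KM - KG = 6.13 - 3.11 = 3.02 m

3.02 m


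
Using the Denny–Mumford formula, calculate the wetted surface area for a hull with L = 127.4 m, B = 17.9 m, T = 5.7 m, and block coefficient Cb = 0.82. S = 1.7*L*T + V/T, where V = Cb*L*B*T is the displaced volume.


Formula: S = 1.7*L*T + V/T with V = Cb*L*B*T, i.e. S = L * (1.7*T + Cb*B)
Step 1 — 1.7*T = 1.7 * 5.7 = 9.69 m
Step 2 — Cb*B = 0.82 * 17.9 = 14.678 m
Step 3 — 1.7*T + Cb*B = 9.69 + 14.678 = 24.368 m
Step 4 — S = 127.4 * 24.368 ≈ 3104.5 m^2 (5 s.f.)

3104.5 m^2


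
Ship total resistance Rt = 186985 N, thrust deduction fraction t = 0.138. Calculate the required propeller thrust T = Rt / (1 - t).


Formula: T = Rt / (1 - t)
Step 1 — (1 - t) = 1 - 0.138 = 0.862
Step 2 — T = 186985 / 0.862 ≈ 216920 N (5 s.f.)

216920 N


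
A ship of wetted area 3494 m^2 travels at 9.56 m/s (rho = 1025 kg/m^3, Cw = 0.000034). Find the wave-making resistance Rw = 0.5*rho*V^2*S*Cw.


Formula: Rw = 0.5 * rho * V^2 * S * Cw
Step 1 — V^2 = 9.56^2 = 91.3936
Step 2 — 0.5 * rho * V^2 = 0.5 * 1025 * 91.3936 = 46839.22
Step 3 — Rw = 46839.22 * 3494 * 0.000034 ≈ 5564.3 N (5 s.f.)

5564.3 N


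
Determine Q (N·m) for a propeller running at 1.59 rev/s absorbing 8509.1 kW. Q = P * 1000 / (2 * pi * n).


Formula: Q = P_W / (2 * pi * n)
Step 1 — P_W = 8509.1 kW * 1000 = 8509100.0 W
Step 2 — 2 * pi * n = 2 * pi * 1.59 = 9.990265
Step 3 — Q = 8509100.0 / 9.990265 ≈ 851740 N·m (5 s.f.)

851740 N·m


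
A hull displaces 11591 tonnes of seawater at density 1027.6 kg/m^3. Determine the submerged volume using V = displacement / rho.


Formula: V = mass / rho
Step 1 — convert tonnes to kg: 11591 t * 1000 = 11591000 kg
Step 2 — V = 11591000 / 1027.6 ≈ 11280 m^3 (5 s.f.)

11280 m^3


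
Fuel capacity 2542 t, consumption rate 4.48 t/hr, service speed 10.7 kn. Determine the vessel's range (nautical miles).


Formula: endurance = fuel / rate; range = endurance * speed
Step 1 — endurance = 2542 / 4.48 = 567.4107 hours
Step 2 — range = 567.4107 * 10.7 ≈ 6071.3 nautical miles (5 s.f.)

6071.3 NM


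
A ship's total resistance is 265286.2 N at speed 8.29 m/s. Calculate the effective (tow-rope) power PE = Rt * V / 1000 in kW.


Formula: PE = Rt * V / 1000 (kW)
Step 1 — PE (W) = 265286.2 * 8.29 = 2199222.598 W
Step 2 — PE (kW) = 2199222.598 / 1000 ≈ 2199.2 kW (5 s.f.)

2199.2 kW


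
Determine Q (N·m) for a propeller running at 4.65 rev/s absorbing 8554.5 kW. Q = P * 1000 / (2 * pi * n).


Formula: Q = P_W / (2 * pi * n)
Step 1 — P_W = 8554.5 kW * 1000 = 8554500.0 W
Step 2 — 2 * pi * n = 2 * pi * 4.65 = 29.216812
Step 3 — Q = 8554500.0 / 29.216812 ≈ 292790 N·m (5 s.f.)

292790 N·m


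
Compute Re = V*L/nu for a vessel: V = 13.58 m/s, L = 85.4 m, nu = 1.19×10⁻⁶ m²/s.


Formula: Re = V * L / nu
Step 1 — V * L = 13.58 * 85.4 = 1159.732 m^2/s
Step 2 — Re = 1159.732 / 1.19e-6 = 9.75e+08

9.75e+08


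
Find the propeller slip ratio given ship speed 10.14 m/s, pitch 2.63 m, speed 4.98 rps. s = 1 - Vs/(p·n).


Formula: s = 1 - Vs / (p * n)
Step 1 — p * n = 2.63 * 4.98 = 13.0974
Step 2 — Vs / (p*n) = 10.14 / 13.0974 = 0.774199 (6 d.p.)
Step 3 — s = 1 - 0.774199 = 0.225801

0.225801


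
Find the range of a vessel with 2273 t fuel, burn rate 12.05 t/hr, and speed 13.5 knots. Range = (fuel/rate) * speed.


Formula: endurance = fuel / rate; range = endurance * speed
Step 1 — endurance = 2273 / 12.05 = 188.6307 hours
Step 2 — range = 188.6307 * 13.5 ≈ 2546.5 nautical miles (5 s.f.)

2546.5 NM


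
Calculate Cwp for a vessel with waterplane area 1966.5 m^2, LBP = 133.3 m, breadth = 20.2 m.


Formula: Cwp = Aw / (L * B)
Step 1 — L * B = 133.3 * 20.2 = 2692.66 m^2
Step 2 — Cwp = 1966.5 / 2692.66 ≈ 0.73032 (5 s.f.)

0.73032


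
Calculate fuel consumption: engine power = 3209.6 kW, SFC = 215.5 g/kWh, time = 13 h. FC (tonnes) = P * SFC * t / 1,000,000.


Formula: FC (tonnes) = P * SFC * t / 1,000,000
Step 1 — P * SFC * t = 3209.6 * 215.5 * 13 = 8991694.4 g
Step 2 — FC (tonnes) = 8991694.4 / 1,000,000 ≈ 8.9917 tonnes (5 s.f.)

8.9917 tonnes


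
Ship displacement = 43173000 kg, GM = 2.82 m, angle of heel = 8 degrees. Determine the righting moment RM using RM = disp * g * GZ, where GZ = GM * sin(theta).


Formula: GZ = GM * sin(theta); RM = disp * g * GZ
Step 1 — GZ = 2.82 * sin(8°) = 2.82 * 0.139173 = 0.392468 m
Step 2 — RM = 43173000 * 9.81 * 0.392468 ≈ 166220000 N·m (5 s.f.)

166220000 N·m


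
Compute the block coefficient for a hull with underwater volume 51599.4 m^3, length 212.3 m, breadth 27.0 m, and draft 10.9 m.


Formula: Cb = V / (L * B * T)
Step 1 — L * B * T = 212.3 * 27.0 * 10.9 = 62479.89 m^3
Step 2 — Cb = 51599.4 / 62479.89 ≈ 0.82586 (5 s.f.)

0.82586


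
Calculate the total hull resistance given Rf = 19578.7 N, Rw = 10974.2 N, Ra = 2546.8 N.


Formula: Rt = Rf + Rw + Ra
Substituting: Rt = 19578.7 + 10974.2 + 2546.8
Result: Rt = 33099.7 N

33099.7 N


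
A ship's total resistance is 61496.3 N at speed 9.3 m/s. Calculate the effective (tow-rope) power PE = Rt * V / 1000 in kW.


Formula: PE = Rt * V / 1000 (kW)
Step 1 — PE (W) = 61496.3 * 9.3 = 571915.59 W
Step 2 — PE (kW) = 571915.59 / 1000 ≈ 571.92 kW (5 s.f.)

571.92 kW


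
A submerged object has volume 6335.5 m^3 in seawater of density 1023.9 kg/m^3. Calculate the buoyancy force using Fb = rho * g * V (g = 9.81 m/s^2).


Formula: Fb = rho * g * V
Substituting: Fb = 1023.9 * 9.81 * 6335.5
Intermediate: 1023.9 * 9.81 = 10044.459
Result: Fb = 10044.459 * 6335.5 ≈ 63637000 N (5 s.f.)

63637000 N


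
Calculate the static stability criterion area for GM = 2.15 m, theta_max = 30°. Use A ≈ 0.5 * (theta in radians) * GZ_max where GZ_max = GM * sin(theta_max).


Formula: GZ_max = GM * sin(theta); Area = 0.5 * theta_rad * GZ_max
Step 1 — GZ_max = 2.15 * sin(30°) = 2.15 * 0.5 = 1.075 m
Step 2 — theta_rad = 30 * pi/180 = 0.523599 rad
Step 3 — Area = 0.5 * 0.523599 * 1.075 ≈ 0.28143 m·rad (5 s.f.)

0.28143 m·rad


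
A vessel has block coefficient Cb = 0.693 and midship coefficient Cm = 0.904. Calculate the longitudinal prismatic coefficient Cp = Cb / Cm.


Formula: Cp = Cb / Cm
Substituting: Cp = 0.693 / 0.904
Result: Cp ≈ 0.76659 (5 s.f.)

0.76659


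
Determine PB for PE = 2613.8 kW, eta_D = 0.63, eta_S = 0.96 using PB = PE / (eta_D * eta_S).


Formula: PB = PE / (eta_D * eta_S)
Step 1 — combined efficiency = eta_D * eta_S = 0.63 * 0.96 = 0.6048
Step 2 — PB = 2613.8 / 0.6048 ≈ 4321.8 kW (5 s.f.)

4321.8 kW


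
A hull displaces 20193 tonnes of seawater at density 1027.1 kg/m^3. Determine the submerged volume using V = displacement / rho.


Formula: V = mass / rho
Step 1 — convert tonnes to kg: 20193 t * 1000 = 20193000 kg
Step 2 — V = 20193000 / 1027.1 ≈ 19660 m^3 (5 s.f.)

19660 m^3


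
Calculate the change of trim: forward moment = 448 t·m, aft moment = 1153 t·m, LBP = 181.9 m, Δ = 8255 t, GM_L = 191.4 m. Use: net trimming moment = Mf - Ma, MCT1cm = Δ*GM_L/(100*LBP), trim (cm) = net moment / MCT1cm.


Formula: net trimming moment = Mf - Ma; MCT1cm = Δ*GM_L/(100*LBP); trim = net moment / MCT1cm
Step 1 — net trimming moment = 448 - 1153 = -705 t·m
Step 2 — MCT1cm = 8255 * 191.4 / (100 * 181.9) = 86.8613 t·m/cm
Step 3 — trim = -705 / 86.8613 ≈ -8.1164 cm (5 s.f.)

-8.1164 cm


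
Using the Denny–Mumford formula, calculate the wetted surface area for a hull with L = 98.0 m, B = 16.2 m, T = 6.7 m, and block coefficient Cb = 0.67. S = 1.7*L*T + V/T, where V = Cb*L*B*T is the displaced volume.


Formula: S = 1.7*L*T + V/T with V = Cb*L*B*T, i.e. S = L * (1.7*T + Cb*B)
Step 1 — 1.7*T = 1.7 * 6.7 = 11.39 m
Step 2 — Cb*B = 0.67 * 16.2 = 10.854 m
Step 3 — 1.7*T + Cb*B = 11.39 + 10.854 = 22.244 m
Step 4 — S = 98.0 * 22.244 ≈ 2179.9 m^2 (5 s.f.)

2179.9 m^2


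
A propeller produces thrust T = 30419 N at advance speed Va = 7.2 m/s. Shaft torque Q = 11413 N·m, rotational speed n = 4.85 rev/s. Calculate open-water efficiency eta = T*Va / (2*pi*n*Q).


Formula: eta = T * Va / (2 * pi * n * Q)
Step 1 — numerator = T * Va = 30419 * 7.2 = 219016.8
Step 2 — 2 * pi * n = 2 * pi * 4.85 = 30.473449
Step 3 — denominator = 30.473449 * 11413 = 347793.47
Step 4 — eta = 219016.8 / 347793.47 ≈ 0.62973 (5 s.f.)

0.62973


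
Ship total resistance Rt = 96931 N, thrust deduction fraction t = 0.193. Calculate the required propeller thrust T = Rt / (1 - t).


Formula: T = Rt / (1 - t)
Step 1 — (1 - t) = 1 - 0.193 = 0.807
Step 2 — T = 96931 / 0.807 ≈ 120110 N (5 s.f.)

120110 N


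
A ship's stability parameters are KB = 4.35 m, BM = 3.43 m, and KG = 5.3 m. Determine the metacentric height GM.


Formula: GM = KB + BM - KG
Step 1 — KM = KB + BM = 4.35 + 3.43 = 7.78 m
Step 2 — GM = KM - KG = 7.78 - 5.3 = 2.48 m

2.48 m


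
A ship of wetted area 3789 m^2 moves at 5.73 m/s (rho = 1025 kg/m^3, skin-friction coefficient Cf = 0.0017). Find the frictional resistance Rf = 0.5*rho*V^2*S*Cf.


Formula: Rf = 0.5 * rho * V^2 * S * Cf
Step 1 — V^2 = 5.73^2 = 32.8329
Step 2 — 0.5 * rho * V^2 = 0.5 * 1025 * 32.8329 = 16826.86125
Step 3 — Rf = 16826.86125 * 3789 * 0.0017 ≈ 108390 N (5 s.f.)

108390 N


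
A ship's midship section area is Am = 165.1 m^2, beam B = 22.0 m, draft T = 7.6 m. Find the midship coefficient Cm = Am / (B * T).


Formula: Cm = Am / (B * T)
Step 1 — B * T = 22.0 * 7.6 = 167.2 m^2
Step 2 — Cm = 165.1 / 167.2 ≈ 0.98744 (5 s.f.)

0.98744


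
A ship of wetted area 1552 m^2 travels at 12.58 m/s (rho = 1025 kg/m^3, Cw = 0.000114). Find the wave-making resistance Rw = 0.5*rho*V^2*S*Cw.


Formula: Rw = 0.5 * rho * V^2 * S * Cw
Step 1 — V^2 = 12.58^2 = 158.2564
Step 2 — 0.5 * rho * V^2 = 0.5 * 1025 * 158.2564 = 81106.405
Step 3 — Rw = 81106.405 * 1552 * 0.000114 ≈ 14350 N (5 s.f.)

14350 N


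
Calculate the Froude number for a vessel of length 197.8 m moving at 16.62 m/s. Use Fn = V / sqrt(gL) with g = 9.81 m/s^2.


Formula: Fn = V / sqrt(g * L)
Step 1 — g * L = 9.81 * 197.8 = 1940.418
Step 2 — sqrt(g * L) = sqrt(1940.418) = 44.050176
Step 3 — Fn = 16.62 / 44.050176 ≈ 0.37730 (5 s.f.)

0.37730
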